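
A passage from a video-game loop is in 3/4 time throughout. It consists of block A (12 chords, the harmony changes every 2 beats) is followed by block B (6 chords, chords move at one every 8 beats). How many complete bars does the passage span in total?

24 bars

A: 12 × 2 = 24 beats = 8 bars.
B: 6 × 8 = 48 beats = 16 bars.
Total: 8 + 16 = 24 bars.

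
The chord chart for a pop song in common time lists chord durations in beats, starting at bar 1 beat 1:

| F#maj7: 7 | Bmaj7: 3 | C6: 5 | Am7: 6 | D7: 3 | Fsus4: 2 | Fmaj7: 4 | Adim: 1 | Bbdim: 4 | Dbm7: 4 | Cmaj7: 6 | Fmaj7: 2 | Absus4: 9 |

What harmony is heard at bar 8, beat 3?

Beat 3 of bar 8 is beat (8−1)×4 + 3 = 31 overall.
Running totals: F#maj7 ends at 7, Bmaj7 ends at 10, C6 ends at 15, Am7 ends at 21, D7 ends at 24, Fsus4 ends at 26, Fmaj7 ends at 30, Adim ends at 31.
Beat 31 falls within Adim.

Adim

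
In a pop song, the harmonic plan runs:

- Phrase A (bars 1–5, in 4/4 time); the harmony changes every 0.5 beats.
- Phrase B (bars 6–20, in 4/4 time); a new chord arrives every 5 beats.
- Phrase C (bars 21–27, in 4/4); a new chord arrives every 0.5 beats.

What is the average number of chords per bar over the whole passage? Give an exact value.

A: 5 bars of 4 beats is 20 beats; at 0.5 beats each that's 40 chords.
B: 15 bars of 4 beats is 60 beats; at 5 beats each that's 12 chords.
C: 7 bars of 4 beats is 28 beats; at 0.5 beats each that's 56 chords.
Overall: 108 chords over 27 bars → 108/27 = 4 chords per bar.

4 chords per bar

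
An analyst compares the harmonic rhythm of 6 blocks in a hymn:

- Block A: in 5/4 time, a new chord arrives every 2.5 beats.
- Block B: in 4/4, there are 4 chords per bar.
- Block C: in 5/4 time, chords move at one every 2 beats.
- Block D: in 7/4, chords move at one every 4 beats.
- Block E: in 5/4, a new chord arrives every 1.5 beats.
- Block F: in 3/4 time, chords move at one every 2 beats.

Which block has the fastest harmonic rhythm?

A: 5 beats/bar ÷ 2.5 beats/chord = 2 chords/bar.
B: 4 beats/bar ÷ 1 beat/chord = 4 chords/bar.
C: 5 beats/bar ÷ 2 beats/chord = 2.5 chords/bar.
D: 7 beats/bar ÷ 4 beats/chord = 1.75 chords/bar.
E: 5 beats/bar ÷ 1.5 beats/chord = 10/3 chords/bar.
F: 3 beats/bar ÷ 2 beats/chord = 1.5 chords/bar.
Fastest is B at 4 chords/bar.

Block B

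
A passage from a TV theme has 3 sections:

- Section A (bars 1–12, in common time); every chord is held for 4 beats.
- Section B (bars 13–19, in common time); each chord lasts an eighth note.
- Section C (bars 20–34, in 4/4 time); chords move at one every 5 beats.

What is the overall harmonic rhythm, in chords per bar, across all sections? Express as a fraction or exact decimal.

40/17 chords per bar

A: 12 bars of 4 beats is 48 beats; at 4 beats each that's 12 chords.
B: 7 bars of 4 beats is 28 beats; at 0.5 beats each that's 56 chords.
C: 15 bars of 4 beats is 60 beats; at 5 beats each that's 12 chords.
Overall: 80 chords over 34 bars → 80/34 = 40/17 chords per bar.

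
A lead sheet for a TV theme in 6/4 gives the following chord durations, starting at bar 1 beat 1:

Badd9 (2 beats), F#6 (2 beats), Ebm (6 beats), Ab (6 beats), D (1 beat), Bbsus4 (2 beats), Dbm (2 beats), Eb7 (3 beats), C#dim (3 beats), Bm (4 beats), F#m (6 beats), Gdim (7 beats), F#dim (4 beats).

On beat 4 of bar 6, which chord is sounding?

F#m

Beat 4 of bar 6 is beat (6−1)×6 + 4 = 34 overall.
Running totals: Badd9 ends at 2, F#6 ends at 4, Ebm ends at 10, Ab ends at 16, D ends at 17, Bbsus4 ends at 19, Dbm ends at 21, Eb7 ends at 24, C#dim ends at 27, Bm ends at 31, F#m ends at 37.
Beat 34 falls within F#m.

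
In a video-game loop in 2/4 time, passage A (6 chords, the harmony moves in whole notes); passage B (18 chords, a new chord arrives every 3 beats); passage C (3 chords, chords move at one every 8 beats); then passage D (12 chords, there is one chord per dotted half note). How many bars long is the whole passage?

A: 6 × 4 = 24 beats = 12 bars.
B: 18 × 3 = 54 beats = 27 bars.
C: 3 × 8 = 24 beats = 12 bars.
D: 12 × 3 = 36 beats = 18 bars.
Total: 12 + 27 + 12 + 18 = 69 bars.

69 bars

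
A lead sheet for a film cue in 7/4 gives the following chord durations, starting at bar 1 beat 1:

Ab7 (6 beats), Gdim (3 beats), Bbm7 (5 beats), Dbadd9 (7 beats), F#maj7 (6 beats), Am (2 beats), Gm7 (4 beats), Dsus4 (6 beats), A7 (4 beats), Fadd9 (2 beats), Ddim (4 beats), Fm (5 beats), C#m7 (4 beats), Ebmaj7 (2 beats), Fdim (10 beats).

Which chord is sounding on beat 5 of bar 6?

Beat 5 of bar 6 is beat (6−1)×7 + 5 = 40 overall.
Running totals: Ab7 ends at 6, Gdim ends at 9, Bbm7 ends at 14, Dbadd9 ends at 21, F#maj7 ends at 27, Am ends at 29, Gm7 ends at 33, Dsus4 ends at 39, A7 ends at 43.
Beat 40 falls within A7.

A7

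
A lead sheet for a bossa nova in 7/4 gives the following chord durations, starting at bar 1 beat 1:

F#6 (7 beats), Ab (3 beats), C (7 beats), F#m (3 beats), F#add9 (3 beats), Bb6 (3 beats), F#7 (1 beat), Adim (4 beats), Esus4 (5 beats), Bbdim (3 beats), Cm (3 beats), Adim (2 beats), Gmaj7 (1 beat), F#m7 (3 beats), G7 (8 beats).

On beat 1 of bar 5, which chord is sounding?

Beat 1 of bar 5 is beat (5−1)×7 + 1 = 29 overall.
Running totals: F#6 ends at 7, Ab ends at 10, C ends at 17, F#m ends at 20, F#add9 ends at 23, Bb6 ends at 26, F#7 ends at 27, Adim ends at 31.
Beat 29 falls within Adim.

Adim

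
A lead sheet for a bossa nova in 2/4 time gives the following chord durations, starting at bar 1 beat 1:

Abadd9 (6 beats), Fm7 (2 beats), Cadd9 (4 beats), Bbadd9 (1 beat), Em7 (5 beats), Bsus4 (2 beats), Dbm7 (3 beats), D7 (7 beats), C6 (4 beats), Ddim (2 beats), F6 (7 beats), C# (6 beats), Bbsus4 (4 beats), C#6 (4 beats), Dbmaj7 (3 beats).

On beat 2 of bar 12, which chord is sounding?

Beat 2 of bar 12 is beat (12−1)×2 + 2 = 24 overall.
Running totals: Abadd9 ends at 6, Fm7 ends at 8, Cadd9 ends at 12, Bbadd9 ends at 13, Em7 ends at 18, Bsus4 ends at 20, Dbm7 ends at 23, D7 ends at 30.
Beat 24 falls within D7.

D7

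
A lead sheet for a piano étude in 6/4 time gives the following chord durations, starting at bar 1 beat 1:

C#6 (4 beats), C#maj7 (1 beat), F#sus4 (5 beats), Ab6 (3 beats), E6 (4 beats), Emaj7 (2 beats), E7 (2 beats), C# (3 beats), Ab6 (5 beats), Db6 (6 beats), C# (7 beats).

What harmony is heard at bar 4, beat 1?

Beat 1 of bar 4 is beat (4−1)×6 + 1 = 19 overall.
Running totals: C#6 ends at 4, C#maj7 ends at 5, F#sus4 ends at 10, Ab6 ends at 13, E6 ends at 17, Emaj7 ends at 19.
Beat 19 falls within Emaj7.

Emaj7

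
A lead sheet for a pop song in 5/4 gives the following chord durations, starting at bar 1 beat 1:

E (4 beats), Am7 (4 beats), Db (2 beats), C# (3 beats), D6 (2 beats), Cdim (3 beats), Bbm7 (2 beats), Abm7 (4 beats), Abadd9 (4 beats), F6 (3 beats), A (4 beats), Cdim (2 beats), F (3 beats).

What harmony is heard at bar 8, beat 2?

Beat 2 of bar 8 is beat (8−1)×5 + 2 = 37 overall.
Running totals: E ends at 4, Am7 ends at 8, Db ends at 10, C# ends at 13, D6 ends at 15, Cdim ends at 18, Bbm7 ends at 20, Abm7 ends at 24, Abadd9 ends at 28, F6 ends at 31, A ends at 35, Cdim ends at 37.
Beat 37 falls within Cdim.

Cdim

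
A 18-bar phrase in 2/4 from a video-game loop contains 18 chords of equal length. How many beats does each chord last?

18 bars × 2 beats/bar = 36 beats total.
36 beats ÷ 18 chords = 2 beats per chord.
(That is a half note.)

2 beats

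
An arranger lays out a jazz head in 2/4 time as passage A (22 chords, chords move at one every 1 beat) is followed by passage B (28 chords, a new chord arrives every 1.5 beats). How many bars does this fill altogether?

A: 22 × 1 = 22 beats = 11 bars.
B: 28 × 1.5 = 42 beats = 21 bars.
Total: 11 + 21 = 32 bars.

32 bars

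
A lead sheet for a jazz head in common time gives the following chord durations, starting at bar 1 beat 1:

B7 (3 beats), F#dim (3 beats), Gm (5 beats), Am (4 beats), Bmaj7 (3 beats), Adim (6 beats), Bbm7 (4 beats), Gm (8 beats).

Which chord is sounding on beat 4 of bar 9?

Gm

Beat 4 of bar 9 is beat (9−1)×4 + 4 = 36 overall.
Running totals: B7 ends at 3, F#dim ends at 6, Gm ends at 11, Am ends at 15, Bmaj7 ends at 18, Adim ends at 24, Bbm7 ends at 28, Gm ends at 36.
Beat 36 falls within Gm.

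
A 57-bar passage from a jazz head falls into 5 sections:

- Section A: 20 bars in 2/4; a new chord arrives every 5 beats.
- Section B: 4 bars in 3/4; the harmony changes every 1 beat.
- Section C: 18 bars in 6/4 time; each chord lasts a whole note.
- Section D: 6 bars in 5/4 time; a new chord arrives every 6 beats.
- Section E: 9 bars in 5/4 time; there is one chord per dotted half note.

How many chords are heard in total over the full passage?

67 chords

A has 40 beats and chords last 5 each, so 8 chords.
B has 12 beats and chords last 1 each, so 12 chords.
C has 108 beats and chords last 4 each, so 27 chords.
D has 30 beats and chords last 6 each, so 5 chords.
E has 45 beats and chords last 3 each, so 15 chords.
Total: 8 + 12 + 27 + 5 + 15 = 67.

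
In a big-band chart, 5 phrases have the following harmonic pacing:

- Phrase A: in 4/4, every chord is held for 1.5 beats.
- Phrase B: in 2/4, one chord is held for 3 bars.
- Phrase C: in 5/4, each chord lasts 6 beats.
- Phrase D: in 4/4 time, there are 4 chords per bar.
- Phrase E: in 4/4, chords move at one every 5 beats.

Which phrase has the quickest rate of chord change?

A: each chord is 1.5 beats in 4/4, so 8/3 per bar.
B: each chord is 6 beats in 2/4, so 1/3 per bar.
C: each chord is 6 beats in 5/4, so 5/6 per bar.
D: each chord is 1 beat in 4/4, so 4 per bar.
E: each chord is 5 beats in 4/4, so 0.8 per bar.
Fastest is D at 4 chords/bar.

Phrase D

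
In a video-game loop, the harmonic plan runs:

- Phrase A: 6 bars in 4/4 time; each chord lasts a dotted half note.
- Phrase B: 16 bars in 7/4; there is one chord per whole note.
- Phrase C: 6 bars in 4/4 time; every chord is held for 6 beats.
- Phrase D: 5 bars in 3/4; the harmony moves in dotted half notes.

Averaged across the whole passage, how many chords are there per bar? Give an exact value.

15/11 chords per bar

A: 6 × 4 = 24 beats ÷ 3 = 8 chords.
B: 16 × 7 = 112 beats ÷ 4 = 28 chords.
C: 6 × 4 = 24 beats ÷ 6 = 4 chords.
D: 5 × 3 = 15 beats ÷ 3 = 5 chords.
Overall: 45 chords over 33 bars → 45/33 = 15/11 chords per bar.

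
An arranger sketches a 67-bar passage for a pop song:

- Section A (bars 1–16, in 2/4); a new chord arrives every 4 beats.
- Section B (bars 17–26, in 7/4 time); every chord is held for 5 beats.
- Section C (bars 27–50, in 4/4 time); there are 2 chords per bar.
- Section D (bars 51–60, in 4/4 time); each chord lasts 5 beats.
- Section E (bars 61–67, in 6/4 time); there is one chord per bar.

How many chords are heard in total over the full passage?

85 chords

A: 16·2 = 32 beats, 32/4 = 8 chords.
B: 10·7 = 70 beats, 70/5 = 14 chords.
C: 24·4 = 96 beats, 96/2 = 48 chords.
D: 10·4 = 40 beats, 40/5 = 8 chords.
E: 7·6 = 42 beats, 42/6 = 7 chords.
Total: 8 + 14 + 48 + 8 + 7 = 85.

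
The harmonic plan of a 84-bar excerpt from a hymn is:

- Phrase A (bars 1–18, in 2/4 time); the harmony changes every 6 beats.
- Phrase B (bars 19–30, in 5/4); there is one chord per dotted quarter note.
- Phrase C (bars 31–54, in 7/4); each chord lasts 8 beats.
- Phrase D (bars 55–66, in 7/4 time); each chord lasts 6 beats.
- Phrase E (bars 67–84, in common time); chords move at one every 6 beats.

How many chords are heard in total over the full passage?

93 chords

A: 18 bars × 2 beats = 36 beats; 6 beats/chord → 6 chords.
B: 12 bars × 5 beats = 60 beats; 1.5 beats/chord → 40 chords.
C: 24 bars × 7 beats = 168 beats; 8 beats/chord → 21 chords.
D: 12 bars × 7 beats = 84 beats; 6 beats/chord → 14 chords.
E: 18 bars × 4 beats = 72 beats; 6 beats/chord → 12 chords.
Total: 6 + 40 + 21 + 14 + 12 = 93.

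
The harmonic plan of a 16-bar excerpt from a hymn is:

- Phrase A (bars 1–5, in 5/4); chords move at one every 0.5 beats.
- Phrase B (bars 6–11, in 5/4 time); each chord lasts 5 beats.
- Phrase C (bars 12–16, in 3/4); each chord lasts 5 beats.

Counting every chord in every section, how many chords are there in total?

A has 25 beats and chords last 0.5 each, so 50 chords.
B has 30 beats and chords last 5 each, so 6 chords.
C has 15 beats and chords last 5 each, so 3 chords.
Total: 50 + 6 + 3 = 59.

59 chords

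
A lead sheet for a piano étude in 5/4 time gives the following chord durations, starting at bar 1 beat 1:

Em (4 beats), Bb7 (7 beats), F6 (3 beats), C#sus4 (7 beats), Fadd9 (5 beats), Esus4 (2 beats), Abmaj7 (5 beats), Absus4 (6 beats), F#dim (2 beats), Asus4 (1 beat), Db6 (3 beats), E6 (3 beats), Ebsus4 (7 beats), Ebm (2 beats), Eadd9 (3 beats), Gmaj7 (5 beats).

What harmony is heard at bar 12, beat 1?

Ebm

Beat 1 of bar 12 is beat (12−1)×5 + 1 = 56 overall.
Running totals: Em ends at 4, Bb7 ends at 11, F6 ends at 14, C#sus4 ends at 21, Fadd9 ends at 26, Esus4 ends at 28, Abmaj7 ends at 33, Absus4 ends at 39, F#dim ends at 41, Asus4 ends at 42, Db6 ends at 45, E6 ends at 48, Ebsus4 ends at 55, Ebm ends at 57.
Beat 56 falls within Ebm.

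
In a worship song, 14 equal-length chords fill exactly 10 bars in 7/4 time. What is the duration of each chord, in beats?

10 bars × 7 beats/bar = 70 beats total.
70 beats ÷ 14 chords = 5 beats per chord.

5 beats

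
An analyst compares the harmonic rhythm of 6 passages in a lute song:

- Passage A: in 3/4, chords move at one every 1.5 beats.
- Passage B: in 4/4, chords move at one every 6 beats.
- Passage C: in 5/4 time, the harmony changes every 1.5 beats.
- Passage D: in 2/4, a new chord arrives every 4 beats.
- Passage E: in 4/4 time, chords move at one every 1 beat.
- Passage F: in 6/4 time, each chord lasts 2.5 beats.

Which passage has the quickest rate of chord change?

Passage E

A: 3 beats/bar ÷ 1.5 beats/chord = 2 chords/bar.
B: 4 beats/bar ÷ 6 beats/chord = 2/3 chords/bar.
C: 5 beats/bar ÷ 1.5 beats/chord = 10/3 chords/bar.
D: 2 beats/bar ÷ 4 beats/chord = 0.5 chords/bar.
E: 4 beats/bar ÷ 1 beat/chord = 4 chords/bar.
F: 6 beats/bar ÷ 2.5 beats/chord = 2.4 chords/bar.
Fastest is E at 4 chords/bar.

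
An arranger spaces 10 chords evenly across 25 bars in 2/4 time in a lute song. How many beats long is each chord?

5 beats

25 bars × 2 beats/bar = 50 beats total.
50 beats ÷ 10 chords = 5 beats per chord.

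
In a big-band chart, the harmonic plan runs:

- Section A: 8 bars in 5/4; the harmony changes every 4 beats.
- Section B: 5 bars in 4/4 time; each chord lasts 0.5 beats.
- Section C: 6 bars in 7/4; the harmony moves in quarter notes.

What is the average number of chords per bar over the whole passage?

A: 8 × 5 = 40 beats ÷ 4 = 10 chords.
B: 5 × 4 = 20 beats ÷ 0.5 = 40 chords.
C: 6 × 7 = 42 beats ÷ 1 = 42 chords.
Overall: 92 chords over 19 bars → 92/19 = 92/19 chords per bar.

92/19 chords per bar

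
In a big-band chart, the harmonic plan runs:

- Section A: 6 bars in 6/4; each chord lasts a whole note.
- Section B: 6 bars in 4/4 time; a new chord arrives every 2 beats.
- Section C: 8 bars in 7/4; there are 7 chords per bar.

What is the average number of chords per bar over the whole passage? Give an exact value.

A: 6 bars of 6 beats is 36 beats; at 4 beats each that's 9 chords.
B: 6 bars of 4 beats is 24 beats; at 2 beats each that's 12 chords.
C: 8 bars of 7 beats is 56 beats; at 1 beat each that's 56 chords.
Overall: 77 chords over 20 bars → 77/20 = 3.85 chords per bar.

3.85 chords per bar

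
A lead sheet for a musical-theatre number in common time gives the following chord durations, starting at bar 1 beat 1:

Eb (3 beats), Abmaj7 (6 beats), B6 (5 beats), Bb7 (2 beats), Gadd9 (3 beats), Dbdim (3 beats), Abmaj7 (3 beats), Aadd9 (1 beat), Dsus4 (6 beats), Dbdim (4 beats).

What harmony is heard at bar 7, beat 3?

Dsus4

Beat 3 of bar 7 is beat (7−1)×4 + 3 = 27 overall.
Running totals: Eb ends at 3, Abmaj7 ends at 9, B6 ends at 14, Bb7 ends at 16, Gadd9 ends at 19, Dbdim ends at 22, Abmaj7 ends at 25, Aadd9 ends at 26, Dsus4 ends at 32.
Beat 27 falls within Dsus4.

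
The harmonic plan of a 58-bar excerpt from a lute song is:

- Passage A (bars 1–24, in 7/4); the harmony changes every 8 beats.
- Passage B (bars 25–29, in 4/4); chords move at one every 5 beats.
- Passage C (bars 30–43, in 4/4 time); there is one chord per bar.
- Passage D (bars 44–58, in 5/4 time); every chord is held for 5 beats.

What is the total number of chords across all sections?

A: 24 bars × 7 beats = 168 beats; 8 beats/chord → 21 chords.
B: 5 bars × 4 beats = 20 beats; 5 beats/chord → 4 chords.
C: 14 bars × 4 beats = 56 beats; 4 beats/chord → 14 chords.
D: 15 bars × 5 beats = 75 beats; 5 beats/chord → 15 chords.
Total: 21 + 4 + 14 + 15 = 54.

54 chords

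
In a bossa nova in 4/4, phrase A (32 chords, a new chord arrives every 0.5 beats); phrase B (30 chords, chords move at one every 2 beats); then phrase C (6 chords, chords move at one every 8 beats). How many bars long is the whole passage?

A: 32 × 0.5 = 16 beats = 4 bars.
B: 30 × 2 = 60 beats = 15 bars.
C: 6 × 8 = 48 beats = 12 bars.
Total: 4 + 15 + 12 = 31 bars.

31 bars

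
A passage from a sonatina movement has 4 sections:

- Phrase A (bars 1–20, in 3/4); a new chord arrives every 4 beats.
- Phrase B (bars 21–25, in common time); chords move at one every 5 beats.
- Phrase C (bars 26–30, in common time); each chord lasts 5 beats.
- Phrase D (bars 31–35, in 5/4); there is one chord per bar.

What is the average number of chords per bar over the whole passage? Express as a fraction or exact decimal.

0.8 chords per bar

A: 20 × 3 = 60 beats ÷ 4 = 15 chords.
B: 5 × 4 = 20 beats ÷ 5 = 4 chords.
C: 5 × 4 = 20 beats ÷ 5 = 4 chords.
D: 5 × 5 = 25 beats ÷ 5 = 5 chords.
Overall: 28 chords over 35 bars → 28/35 = 0.8 chords per bar.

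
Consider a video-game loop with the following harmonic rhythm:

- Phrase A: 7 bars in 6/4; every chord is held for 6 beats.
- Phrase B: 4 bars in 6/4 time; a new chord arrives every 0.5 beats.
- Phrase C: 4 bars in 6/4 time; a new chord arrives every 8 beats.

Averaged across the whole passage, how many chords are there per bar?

A: 7 × 6 = 42 beats ÷ 6 = 7 chords.
B: 4 × 6 = 24 beats ÷ 0.5 = 48 chords.
C: 4 × 6 = 24 beats ÷ 8 = 3 chords.
Overall: 58 chords over 15 bars → 58/15 = 58/15 chords per bar.

58/15 chords per bar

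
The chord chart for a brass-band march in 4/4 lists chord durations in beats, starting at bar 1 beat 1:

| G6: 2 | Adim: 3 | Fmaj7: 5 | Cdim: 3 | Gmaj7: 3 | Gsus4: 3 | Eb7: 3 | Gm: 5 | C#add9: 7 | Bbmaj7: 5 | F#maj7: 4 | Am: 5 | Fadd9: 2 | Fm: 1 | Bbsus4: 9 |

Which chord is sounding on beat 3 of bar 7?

Beat 3 of bar 7 is beat (7−1)×4 + 3 = 27 overall.
Running totals: G6 ends at 2, Adim ends at 5, Fmaj7 ends at 10, Cdim ends at 13, Gmaj7 ends at 16, Gsus4 ends at 19, Eb7 ends at 22, Gm ends at 27.
Beat 27 falls within Gm.

Gm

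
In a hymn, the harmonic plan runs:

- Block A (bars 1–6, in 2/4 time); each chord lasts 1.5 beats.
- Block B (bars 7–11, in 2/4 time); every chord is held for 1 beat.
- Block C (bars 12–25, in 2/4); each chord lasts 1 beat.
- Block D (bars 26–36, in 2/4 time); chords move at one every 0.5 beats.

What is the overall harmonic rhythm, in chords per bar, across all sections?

A: 6 × 2 = 12 beats ÷ 1.5 = 8 chords.
B: 5 × 2 = 10 beats ÷ 1 = 10 chords.
C: 14 × 2 = 28 beats ÷ 1 = 28 chords.
D: 11 × 2 = 22 beats ÷ 0.5 = 44 chords.
Overall: 90 chords over 36 bars → 90/36 = 2.5 chords per bar.

2.5 chords per bar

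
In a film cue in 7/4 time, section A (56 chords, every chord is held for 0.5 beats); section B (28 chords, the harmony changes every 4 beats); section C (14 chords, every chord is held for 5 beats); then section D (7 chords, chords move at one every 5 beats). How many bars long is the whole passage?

A: 56 × 0.5 = 28 beats = 4 bars.
B: 28 × 4 = 112 beats = 16 bars.
C: 14 × 5 = 70 beats = 10 bars.
D: 7 × 5 = 35 beats = 5 bars.
Total: 4 + 16 + 10 + 5 = 35 bars.

35 bars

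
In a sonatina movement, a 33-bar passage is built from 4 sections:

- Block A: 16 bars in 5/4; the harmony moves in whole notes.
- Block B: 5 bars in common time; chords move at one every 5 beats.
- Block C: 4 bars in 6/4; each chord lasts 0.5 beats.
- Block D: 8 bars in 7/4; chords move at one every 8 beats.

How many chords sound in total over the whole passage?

79 chords

A: 16·5 = 80 beats, 80/4 = 20 chords.
B: 5·4 = 20 beats, 20/5 = 4 chords.
C: 4·6 = 24 beats, 24/0.5 = 48 chords.
D: 8·7 = 56 beats, 56/8 = 7 chords.
Total: 20 + 4 + 48 + 7 = 79.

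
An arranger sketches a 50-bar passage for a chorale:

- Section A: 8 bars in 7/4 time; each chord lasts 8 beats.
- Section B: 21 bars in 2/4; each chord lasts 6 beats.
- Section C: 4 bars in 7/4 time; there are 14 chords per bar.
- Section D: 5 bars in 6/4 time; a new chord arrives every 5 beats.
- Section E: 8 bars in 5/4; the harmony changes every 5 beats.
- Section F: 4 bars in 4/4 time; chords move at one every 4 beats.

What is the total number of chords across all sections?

88 chords

A: 8 bars × 7 beats = 56 beats; 8 beats/chord → 7 chords.
B: 21 bars × 2 beats = 42 beats; 6 beats/chord → 7 chords.
C: 4 bars × 7 beats = 28 beats; 0.5 beats/chord → 56 chords.
D: 5 bars × 6 beats = 30 beats; 5 beats/chord → 6 chords.
E: 8 bars × 5 beats = 40 beats; 5 beats/chord → 8 chords.
F: 4 bars × 4 beats = 16 beats; 4 beats/chord → 4 chords.
Total: 7 + 7 + 56 + 6 + 8 + 4 = 88.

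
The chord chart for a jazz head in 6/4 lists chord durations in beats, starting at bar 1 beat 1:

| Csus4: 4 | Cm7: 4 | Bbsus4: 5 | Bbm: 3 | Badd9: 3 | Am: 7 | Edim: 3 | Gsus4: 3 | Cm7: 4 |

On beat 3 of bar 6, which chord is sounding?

Cm7

Beat 3 of bar 6 is beat (6−1)×6 + 3 = 33 overall.
Running totals: Csus4 ends at 4, Cm7 ends at 8, Bbsus4 ends at 13, Bbm ends at 16, Badd9 ends at 19, Am ends at 26, Edim ends at 29, Gsus4 ends at 32, Cm7 ends at 36.
Beat 33 falls within Cm7.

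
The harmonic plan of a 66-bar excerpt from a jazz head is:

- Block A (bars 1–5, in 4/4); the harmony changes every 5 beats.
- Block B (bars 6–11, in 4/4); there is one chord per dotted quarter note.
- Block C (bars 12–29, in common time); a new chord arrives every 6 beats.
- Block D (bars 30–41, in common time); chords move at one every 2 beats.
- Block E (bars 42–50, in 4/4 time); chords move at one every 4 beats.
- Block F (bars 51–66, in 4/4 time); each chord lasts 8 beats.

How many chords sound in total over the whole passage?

73 chords

A: 5 bars × 4 beats = 20 beats; 5 beats/chord → 4 chords.
B: 6 bars × 4 beats = 24 beats; 1.5 beats/chord → 16 chords.
C: 18 bars × 4 beats = 72 beats; 6 beats/chord → 12 chords.
D: 12 bars × 4 beats = 48 beats; 2 beats/chord → 24 chords.
E: 9 bars × 4 beats = 36 beats; 4 beats/chord → 9 chords.
F: 16 bars × 4 beats = 64 beats; 8 beats/chord → 8 chords.
Total: 4 + 16 + 12 + 24 + 9 + 8 = 73.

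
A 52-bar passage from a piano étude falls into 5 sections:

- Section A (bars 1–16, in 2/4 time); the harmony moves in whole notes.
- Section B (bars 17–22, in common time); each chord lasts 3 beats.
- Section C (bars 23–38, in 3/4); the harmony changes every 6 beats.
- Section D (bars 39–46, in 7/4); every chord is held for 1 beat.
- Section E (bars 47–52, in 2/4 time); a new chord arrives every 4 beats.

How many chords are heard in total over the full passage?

A: 16·2 = 32 beats, 32/4 = 8 chords.
B: 6·4 = 24 beats, 24/3 = 8 chords.
C: 16·3 = 48 beats, 48/6 = 8 chords.
D: 8·7 = 56 beats, 56/1 = 56 chords.
E: 6·2 = 12 beats, 12/4 = 3 chords.
Total: 8 + 8 + 8 + 56 + 3 = 83.

83 chords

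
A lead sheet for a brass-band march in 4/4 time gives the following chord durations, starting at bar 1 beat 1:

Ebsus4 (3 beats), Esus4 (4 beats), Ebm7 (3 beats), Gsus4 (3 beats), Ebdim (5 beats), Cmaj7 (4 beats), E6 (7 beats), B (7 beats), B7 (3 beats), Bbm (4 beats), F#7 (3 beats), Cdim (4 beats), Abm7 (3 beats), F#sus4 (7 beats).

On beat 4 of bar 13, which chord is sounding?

Beat 4 of bar 13 is beat (13−1)×4 + 4 = 52 overall.
Running totals: Ebsus4 ends at 3, Esus4 ends at 7, Ebm7 ends at 10, Gsus4 ends at 13, Ebdim ends at 18, Cmaj7 ends at 22, E6 ends at 29, B ends at 36, B7 ends at 39, Bbm ends at 43, F#7 ends at 46, Cdim ends at 50, Abm7 ends at 53.
Beat 52 falls within Abm7.

Abm7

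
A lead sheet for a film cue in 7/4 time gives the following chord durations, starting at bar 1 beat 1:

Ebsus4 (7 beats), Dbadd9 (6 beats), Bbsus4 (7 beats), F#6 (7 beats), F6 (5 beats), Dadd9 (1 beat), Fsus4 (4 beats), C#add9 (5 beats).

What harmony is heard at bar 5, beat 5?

Beat 5 of bar 5 is beat (5−1)×7 + 5 = 33 overall.
Running totals: Ebsus4 ends at 7, Dbadd9 ends at 13, Bbsus4 ends at 20, F#6 ends at 27, F6 ends at 32, Dadd9 ends at 33.
Beat 33 falls within Dadd9.

Dadd9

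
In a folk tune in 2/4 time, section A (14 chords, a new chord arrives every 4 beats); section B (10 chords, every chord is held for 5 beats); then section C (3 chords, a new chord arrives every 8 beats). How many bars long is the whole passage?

A: 14 × 4 = 56 beats = 28 bars.
B: 10 × 5 = 50 beats = 25 bars.
C: 3 × 8 = 24 beats = 12 bars.
Total: 28 + 25 + 12 = 65 bars.

65 bars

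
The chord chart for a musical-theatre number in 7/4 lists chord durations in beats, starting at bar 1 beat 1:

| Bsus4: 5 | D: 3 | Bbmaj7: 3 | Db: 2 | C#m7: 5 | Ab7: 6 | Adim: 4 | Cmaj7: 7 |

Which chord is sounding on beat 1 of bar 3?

C#m7

Beat 1 of bar 3 is beat (3−1)×7 + 1 = 15 overall.
Running totals: Bsus4 ends at 5, D ends at 8, Bbmaj7 ends at 11, Db ends at 13, C#m7 ends at 18.
Beat 15 falls within C#m7.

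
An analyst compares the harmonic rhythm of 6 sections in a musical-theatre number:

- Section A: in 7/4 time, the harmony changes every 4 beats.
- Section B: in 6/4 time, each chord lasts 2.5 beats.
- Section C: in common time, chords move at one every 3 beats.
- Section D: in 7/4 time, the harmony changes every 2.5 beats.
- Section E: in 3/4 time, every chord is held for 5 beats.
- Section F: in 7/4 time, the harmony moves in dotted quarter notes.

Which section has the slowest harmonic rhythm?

A: each chord is 4 beats in 7/4, so 1.75 per bar.
B: each chord is 2.5 beats in 6/4, so 2.4 per bar.
C: each chord is 3 beats in 4/4, so 4/3 per bar.
D: each chord is 2.5 beats in 7/4, so 2.8 per bar.
E: each chord is 5 beats in 3/4, so 0.6 per bar.
F: each chord is 1.5 beats in 7/4, so 14/3 per bar.
Slowest is E at 0.6 chords/bar.

Section E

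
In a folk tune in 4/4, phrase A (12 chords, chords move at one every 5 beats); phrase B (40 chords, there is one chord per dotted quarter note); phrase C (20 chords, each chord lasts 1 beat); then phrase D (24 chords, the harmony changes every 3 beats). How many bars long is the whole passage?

A: 12 × 5 = 60 beats = 15 bars.
B: 40 × 1.5 = 60 beats = 15 bars.
C: 20 × 1 = 20 beats = 5 bars.
D: 24 × 3 = 72 beats = 18 bars.
Total: 15 + 15 + 5 + 18 = 53 bars.

53 bars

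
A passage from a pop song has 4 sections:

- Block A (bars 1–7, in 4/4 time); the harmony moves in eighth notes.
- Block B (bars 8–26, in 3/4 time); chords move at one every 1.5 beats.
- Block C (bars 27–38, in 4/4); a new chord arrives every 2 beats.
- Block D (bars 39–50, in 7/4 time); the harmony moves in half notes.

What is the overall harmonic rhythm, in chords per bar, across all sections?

3.2 chords per bar

A: 7 bars of 4 beats is 28 beats; at 0.5 beats each that's 56 chords.
B: 19 bars of 3 beats is 57 beats; at 1.5 beats each that's 38 chords.
C: 12 bars of 4 beats is 48 beats; at 2 beats each that's 24 chords.
D: 12 bars of 7 beats is 84 beats; at 2 beats each that's 42 chords.
Overall: 160 chords over 50 bars → 160/50 = 3.2 chords per bar.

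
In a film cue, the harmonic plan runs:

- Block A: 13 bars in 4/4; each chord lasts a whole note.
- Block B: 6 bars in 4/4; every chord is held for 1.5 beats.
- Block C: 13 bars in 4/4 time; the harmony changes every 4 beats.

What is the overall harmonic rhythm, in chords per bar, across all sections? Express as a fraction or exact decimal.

21/16 chords per bar

A: 13 bars of 4 beats is 52 beats; at 4 beats each that's 13 chords.
B: 6 bars of 4 beats is 24 beats; at 1.5 beats each that's 16 chords.
C: 13 bars of 4 beats is 52 beats; at 4 beats each that's 13 chords.
Overall: 42 chords over 32 bars → 42/32 = 21/16 chords per bar.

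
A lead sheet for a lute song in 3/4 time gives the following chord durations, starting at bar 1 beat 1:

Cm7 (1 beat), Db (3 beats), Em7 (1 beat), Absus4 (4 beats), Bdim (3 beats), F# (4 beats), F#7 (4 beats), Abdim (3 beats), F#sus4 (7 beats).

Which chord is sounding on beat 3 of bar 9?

F#sus4

Beat 3 of bar 9 is beat (9−1)×3 + 3 = 27 overall.
Running totals: Cm7 ends at 1, Db ends at 4, Em7 ends at 5, Absus4 ends at 9, Bdim ends at 12, F# ends at 16, F#7 ends at 20, Abdim ends at 23, F#sus4 ends at 30.
Beat 27 falls within F#sus4.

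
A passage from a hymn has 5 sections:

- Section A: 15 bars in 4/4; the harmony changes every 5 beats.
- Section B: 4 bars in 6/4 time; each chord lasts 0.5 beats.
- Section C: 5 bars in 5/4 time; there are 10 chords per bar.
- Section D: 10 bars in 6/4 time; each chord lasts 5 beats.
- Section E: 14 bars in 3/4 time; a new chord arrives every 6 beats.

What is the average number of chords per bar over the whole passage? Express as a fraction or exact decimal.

43/16 chords per bar

A: 15 bars of 4 beats is 60 beats; at 5 beats each that's 12 chords.
B: 4 bars of 6 beats is 24 beats; at 0.5 beats each that's 48 chords.
C: 5 bars of 5 beats is 25 beats; at 0.5 beats each that's 50 chords.
D: 10 bars of 6 beats is 60 beats; at 5 beats each that's 12 chords.
E: 14 bars of 3 beats is 42 beats; at 6 beats each that's 7 chords.
Overall: 129 chords over 48 bars → 129/48 = 43/16 chords per bar.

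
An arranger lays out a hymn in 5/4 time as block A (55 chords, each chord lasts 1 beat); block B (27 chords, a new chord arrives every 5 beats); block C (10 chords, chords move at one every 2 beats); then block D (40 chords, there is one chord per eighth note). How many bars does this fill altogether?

A: 55 × 1 = 55 beats = 11 bars.
B: 27 × 5 = 135 beats = 27 bars.
C: 10 × 2 = 20 beats = 4 bars.
D: 40 × 0.5 = 20 beats = 4 bars.
Total: 11 + 27 + 4 + 4 = 46 bars.

46 bars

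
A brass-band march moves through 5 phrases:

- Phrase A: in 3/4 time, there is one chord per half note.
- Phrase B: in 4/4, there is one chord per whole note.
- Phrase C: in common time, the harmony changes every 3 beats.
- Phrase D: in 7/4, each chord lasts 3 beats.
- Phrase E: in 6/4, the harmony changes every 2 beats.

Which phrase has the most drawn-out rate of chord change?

Phrase B

A: each chord is 2 beats in 3/4, so 1.5 per bar.
B: each chord is 4 beats in 4/4, so 1 per bar.
C: each chord is 3 beats in 4/4, so 4/3 per bar.
D: each chord is 3 beats in 7/4, so 7/3 per bar.
E: each chord is 2 beats in 6/4, so 3 per bar.
Slowest is B at 1 chords/bar.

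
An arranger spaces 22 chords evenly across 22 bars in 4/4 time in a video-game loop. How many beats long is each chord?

4 beats

22 bars × 4 beats/bar = 88 beats total.
88 beats ÷ 22 chords = 4 beats per chord.
(That is a whole note.)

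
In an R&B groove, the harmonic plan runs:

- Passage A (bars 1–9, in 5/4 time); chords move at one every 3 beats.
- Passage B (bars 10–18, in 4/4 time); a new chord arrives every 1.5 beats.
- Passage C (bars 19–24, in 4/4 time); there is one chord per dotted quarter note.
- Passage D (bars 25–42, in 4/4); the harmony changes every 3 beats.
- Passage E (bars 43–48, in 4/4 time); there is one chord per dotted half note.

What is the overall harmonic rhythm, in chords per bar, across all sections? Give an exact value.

29/16 chords per bar

A: 9 × 5 = 45 beats ÷ 3 = 15 chords.
B: 9 × 4 = 36 beats ÷ 1.5 = 24 chords.
C: 6 × 4 = 24 beats ÷ 1.5 = 16 chords.
D: 18 × 4 = 72 beats ÷ 3 = 24 chords.
E: 6 × 4 = 24 beats ÷ 3 = 8 chords.
Overall: 87 chords over 48 bars → 87/48 = 29/16 chords per bar.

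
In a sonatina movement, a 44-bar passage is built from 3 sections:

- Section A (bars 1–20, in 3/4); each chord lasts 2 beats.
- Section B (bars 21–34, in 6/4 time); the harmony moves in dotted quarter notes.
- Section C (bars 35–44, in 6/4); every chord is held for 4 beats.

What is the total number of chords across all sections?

A: 20 bars × 3 beats = 60 beats; 2 beats/chord → 30 chords.
B: 14 bars × 6 beats = 84 beats; 1.5 beats/chord → 56 chords.
C: 10 bars × 6 beats = 60 beats; 4 beats/chord → 15 chords.
Total: 30 + 56 + 15 = 101.

101 chords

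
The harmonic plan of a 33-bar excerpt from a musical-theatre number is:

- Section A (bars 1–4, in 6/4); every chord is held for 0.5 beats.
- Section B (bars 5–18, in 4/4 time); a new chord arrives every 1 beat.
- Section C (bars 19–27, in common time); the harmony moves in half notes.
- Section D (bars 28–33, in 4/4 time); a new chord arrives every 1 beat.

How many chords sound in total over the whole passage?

A has 24 beats and chords last 0.5 each, so 48 chords.
B has 56 beats and chords last 1 each, so 56 chords.
C has 36 beats and chords last 2 each, so 18 chords.
D has 24 beats and chords last 1 each, so 24 chords.
Total: 48 + 56 + 18 + 24 = 146.

146 chords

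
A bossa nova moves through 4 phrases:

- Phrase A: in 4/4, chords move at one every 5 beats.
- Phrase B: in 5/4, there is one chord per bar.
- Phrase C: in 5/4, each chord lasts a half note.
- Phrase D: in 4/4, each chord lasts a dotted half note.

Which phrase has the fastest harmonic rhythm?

Phrase C

A: 4 beats/bar ÷ 5 beats/chord = 0.8 chords/bar.
B: 5 beats/bar ÷ 5 beats/chord = 1 chord/bar.
C: 5 beats/bar ÷ 2 beats/chord = 2.5 chords/bar.
D: 4 beats/bar ÷ 3 beats/chord = 4/3 chords/bar.
Fastest is C at 2.5 chords/bar.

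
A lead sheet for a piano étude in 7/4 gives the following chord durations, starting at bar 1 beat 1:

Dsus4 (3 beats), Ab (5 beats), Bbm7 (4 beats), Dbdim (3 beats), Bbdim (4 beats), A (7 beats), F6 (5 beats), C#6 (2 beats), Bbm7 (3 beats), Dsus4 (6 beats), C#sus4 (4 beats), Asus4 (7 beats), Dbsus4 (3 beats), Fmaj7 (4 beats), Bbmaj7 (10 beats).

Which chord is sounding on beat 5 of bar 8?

Beat 5 of bar 8 is beat (8−1)×7 + 5 = 54 overall.
Running totals: Dsus4 ends at 3, Ab ends at 8, Bbm7 ends at 12, Dbdim ends at 15, Bbdim ends at 19, A ends at 26, F6 ends at 31, C#6 ends at 33, Bbm7 ends at 36, Dsus4 ends at 42, C#sus4 ends at 46, Asus4 ends at 53, Dbsus4 ends at 56.
Beat 54 falls within Dbsus4.

Dbsus4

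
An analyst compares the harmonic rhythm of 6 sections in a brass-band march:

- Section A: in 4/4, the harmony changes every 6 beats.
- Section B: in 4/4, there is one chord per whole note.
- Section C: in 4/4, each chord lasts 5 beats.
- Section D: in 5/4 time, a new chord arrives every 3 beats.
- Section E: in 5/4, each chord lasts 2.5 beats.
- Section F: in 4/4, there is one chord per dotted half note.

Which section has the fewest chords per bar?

A: 4 beats/bar ÷ 6 beats/chord = 2/3 chords/bar.
B: 4 beats/bar ÷ 4 beats/chord = 1 chord/bar.
C: 4 beats/bar ÷ 5 beats/chord = 0.8 chords/bar.
D: 5 beats/bar ÷ 3 beats/chord = 5/3 chords/bar.
E: 5 beats/bar ÷ 2.5 beats/chord = 2 chords/bar.
F: 4 beats/bar ÷ 3 beats/chord = 4/3 chords/bar.
Slowest is A at 2/3 chords/bar.

Section A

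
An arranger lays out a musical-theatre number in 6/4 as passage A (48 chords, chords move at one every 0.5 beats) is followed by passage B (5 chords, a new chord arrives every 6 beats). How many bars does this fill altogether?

A: 48 × 0.5 = 24 beats = 4 bars.
B: 5 × 6 = 30 beats = 5 bars.
Total: 4 + 5 = 9 bars.

9 bars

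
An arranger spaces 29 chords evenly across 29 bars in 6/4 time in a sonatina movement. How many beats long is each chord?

6 beats

29 bars × 6 beats/bar = 174 beats total.
174 beats ÷ 29 chords = 6 beats per chord.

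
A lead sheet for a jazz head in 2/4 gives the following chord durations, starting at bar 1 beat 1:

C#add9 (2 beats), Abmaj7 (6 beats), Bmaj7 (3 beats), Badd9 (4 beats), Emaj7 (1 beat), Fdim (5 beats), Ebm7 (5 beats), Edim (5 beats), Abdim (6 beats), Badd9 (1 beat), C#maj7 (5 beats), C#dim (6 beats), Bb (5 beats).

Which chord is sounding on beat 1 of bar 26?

Bb

Beat 1 of bar 26 is beat (26−1)×2 + 1 = 51 overall.
Running totals: C#add9 ends at 2, Abmaj7 ends at 8, Bmaj7 ends at 11, Badd9 ends at 15, Emaj7 ends at 16, Fdim ends at 21, Ebm7 ends at 26, Edim ends at 31, Abdim ends at 37, Badd9 ends at 38, C#maj7 ends at 43, C#dim ends at 49, Bb ends at 54.
Beat 51 falls within Bb.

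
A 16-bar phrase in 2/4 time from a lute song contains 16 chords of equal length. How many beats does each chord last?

2 beats

16 bars × 2 beats/bar = 32 beats total.
32 beats ÷ 16 chords = 2 beats per chord.
(That is a half note.)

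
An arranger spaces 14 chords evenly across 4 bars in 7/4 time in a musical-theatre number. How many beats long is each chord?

2 beats

4 bars × 7 beats/bar = 28 beats total.
28 beats ÷ 14 chords = 2 beats per chord.
(That is a half note.)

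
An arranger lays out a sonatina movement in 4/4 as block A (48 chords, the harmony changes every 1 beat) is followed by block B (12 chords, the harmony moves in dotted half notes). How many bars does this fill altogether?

A: 48 × 1 = 48 beats = 12 bars.
B: 12 × 3 = 36 beats = 9 bars.
Total: 12 + 9 = 21 bars.

21 bars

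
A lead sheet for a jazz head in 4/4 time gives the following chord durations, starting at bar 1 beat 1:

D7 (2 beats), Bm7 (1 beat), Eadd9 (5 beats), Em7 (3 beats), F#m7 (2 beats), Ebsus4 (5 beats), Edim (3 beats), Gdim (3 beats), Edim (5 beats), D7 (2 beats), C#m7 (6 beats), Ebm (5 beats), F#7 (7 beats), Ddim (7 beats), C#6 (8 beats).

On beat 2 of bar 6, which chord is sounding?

Gdim

Beat 2 of bar 6 is beat (6−1)×4 + 2 = 22 overall.
Running totals: D7 ends at 2, Bm7 ends at 3, Eadd9 ends at 8, Em7 ends at 11, F#m7 ends at 13, Ebsus4 ends at 18, Edim ends at 21, Gdim ends at 24.
Beat 22 falls within Gdim.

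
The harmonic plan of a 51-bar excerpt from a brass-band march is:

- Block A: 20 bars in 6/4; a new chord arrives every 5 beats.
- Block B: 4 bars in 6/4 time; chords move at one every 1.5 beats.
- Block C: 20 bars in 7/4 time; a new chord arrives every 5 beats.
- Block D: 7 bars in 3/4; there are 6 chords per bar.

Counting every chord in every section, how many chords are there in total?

A: 20 bars × 6 beats = 120 beats; 5 beats/chord → 24 chords.
B: 4 bars × 6 beats = 24 beats; 1.5 beats/chord → 16 chords.
C: 20 bars × 7 beats = 140 beats; 5 beats/chord → 28 chords.
D: 7 bars × 3 beats = 21 beats; 0.5 beats/chord → 42 chords.
Total: 24 + 16 + 28 + 42 = 110.

110 chords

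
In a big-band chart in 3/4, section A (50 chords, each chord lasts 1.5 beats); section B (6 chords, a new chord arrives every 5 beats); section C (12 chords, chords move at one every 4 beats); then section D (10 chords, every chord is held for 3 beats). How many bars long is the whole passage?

61 bars

A: 50 × 1.5 = 75 beats = 25 bars.
B: 6 × 5 = 30 beats = 10 bars.
C: 12 × 4 = 48 beats = 16 bars.
D: 10 × 3 = 30 beats = 10 bars.
Total: 25 + 10 + 16 + 10 = 61 bars.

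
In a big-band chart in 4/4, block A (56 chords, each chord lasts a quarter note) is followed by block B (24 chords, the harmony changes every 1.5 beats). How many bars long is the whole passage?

A: 56 × 1 = 56 beats = 14 bars.
B: 24 × 1.5 = 36 beats = 9 bars.
Total: 14 + 9 = 23 bars.

23 bars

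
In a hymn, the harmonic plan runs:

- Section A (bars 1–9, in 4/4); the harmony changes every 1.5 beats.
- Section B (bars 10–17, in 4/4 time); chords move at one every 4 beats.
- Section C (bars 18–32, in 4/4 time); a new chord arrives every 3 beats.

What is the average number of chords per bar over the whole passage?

1.625 chords per bar

A: 9 × 4 = 36 beats ÷ 1.5 = 24 chords.
B: 8 × 4 = 32 beats ÷ 4 = 8 chords.
C: 15 × 4 = 60 beats ÷ 3 = 20 chords.
Overall: 52 chords over 32 bars → 52/32 = 1.625 chords per bar.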